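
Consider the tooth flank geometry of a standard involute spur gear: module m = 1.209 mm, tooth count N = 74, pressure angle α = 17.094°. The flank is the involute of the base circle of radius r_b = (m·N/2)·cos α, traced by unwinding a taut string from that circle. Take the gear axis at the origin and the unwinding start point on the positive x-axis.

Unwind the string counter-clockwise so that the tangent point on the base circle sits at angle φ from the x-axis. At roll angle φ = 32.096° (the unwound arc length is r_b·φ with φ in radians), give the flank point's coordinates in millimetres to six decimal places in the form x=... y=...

pitch radius r_p = m·N/2 = 1.209·74/2 = 44.733000
base radius r_b = r_p·cos α = 44.733000·cos 17.094° = 42.756866
roll angle φ = 32.096° = 0.56018088 rad
x = r_b·(cos φ + φ·sin φ) = 42.756866·(0.84715902 + 0.56018088·0.53133944) = 48.948283
y = r_b·(sin φ − φ·cos φ) = 42.756866·(0.53133944 − 0.56018088·0.84715902) = 2.427613

x=48.948283 y=2.427613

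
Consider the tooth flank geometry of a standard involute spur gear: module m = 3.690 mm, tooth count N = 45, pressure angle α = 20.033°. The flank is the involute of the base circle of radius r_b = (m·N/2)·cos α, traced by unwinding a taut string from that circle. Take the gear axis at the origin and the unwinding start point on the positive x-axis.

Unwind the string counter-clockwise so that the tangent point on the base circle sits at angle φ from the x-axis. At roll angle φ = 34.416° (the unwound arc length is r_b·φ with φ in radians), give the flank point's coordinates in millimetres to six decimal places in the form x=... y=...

x=90.829308 y=5.434309

pitch radius r_p = m·N/2 = 3.690·45/2 = 83.025000
base radius r_b = r_p·cos α = 83.025000·cos 20.033° = 78.001612
roll angle φ = 34.416° = 0.60067252 rad
x = r_b·(cos φ + φ·sin φ) = 78.001612·(0.82495570 + 0.60067252·0.56519740) = 90.829308
y = r_b·(sin φ − φ·cos φ) = 78.001612·(0.56519740 − 0.60067252·0.82495570) = 5.434309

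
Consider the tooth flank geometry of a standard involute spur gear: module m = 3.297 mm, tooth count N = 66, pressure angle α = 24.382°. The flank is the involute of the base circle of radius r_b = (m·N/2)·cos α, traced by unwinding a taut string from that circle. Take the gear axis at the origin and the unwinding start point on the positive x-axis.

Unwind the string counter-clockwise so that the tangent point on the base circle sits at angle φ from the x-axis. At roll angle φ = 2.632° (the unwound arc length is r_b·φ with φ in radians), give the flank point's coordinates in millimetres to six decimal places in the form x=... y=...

x=99.201912 y=0.003201

pitch radius r_p = m·N/2 = 3.297·66/2 = 108.801000
base radius r_b = r_p·cos α = 108.801000·cos 24.382° = 99.097408
roll angle φ = 2.632° = 0.04593707 rad
x = r_b·(cos φ + φ·sin φ) = 99.097408·(0.99894508 + 0.04593707·0.04592091) = 99.201912
y = r_b·(sin φ − φ·cos φ) = 99.097408·(0.04592091 − 0.04593707·0.99894508) = 0.003201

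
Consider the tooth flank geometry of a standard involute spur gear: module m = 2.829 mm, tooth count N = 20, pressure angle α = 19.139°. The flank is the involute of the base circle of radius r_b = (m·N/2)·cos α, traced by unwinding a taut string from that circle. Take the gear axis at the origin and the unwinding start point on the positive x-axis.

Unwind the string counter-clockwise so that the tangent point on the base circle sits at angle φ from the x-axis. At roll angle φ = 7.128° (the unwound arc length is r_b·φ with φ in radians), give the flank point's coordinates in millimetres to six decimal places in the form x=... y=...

pitch radius r_p = m·N/2 = 2.829·20/2 = 28.290000
base radius r_b = r_p·cos α = 28.290000·cos 19.139° = 26.726297
roll angle φ = 7.128° = 0.12440707 rad
x = r_b·(cos φ + φ·sin φ) = 26.726297·(0.99227142 + 0.12440707·0.12408641) = 26.932321
y = r_b·(sin φ − φ·cos φ) = 26.726297·(0.12408641 − 0.12440707·0.99227142) = 0.017127

x=26.932321 y=0.017127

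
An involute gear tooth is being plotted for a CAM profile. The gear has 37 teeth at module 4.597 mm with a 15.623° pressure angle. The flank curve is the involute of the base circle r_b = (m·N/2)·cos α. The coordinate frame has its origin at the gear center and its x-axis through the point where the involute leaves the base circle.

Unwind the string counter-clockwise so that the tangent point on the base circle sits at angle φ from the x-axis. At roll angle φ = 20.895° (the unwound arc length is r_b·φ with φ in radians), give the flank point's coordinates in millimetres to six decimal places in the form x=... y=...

x=87.169102 y=1.306616

pitch radius r_p = m·N/2 = 4.597·37/2 = 85.044500
base radius r_b = r_p·cos α = 85.044500·cos 15.623° = 81.902492
roll angle φ = 20.895° = 0.36468655 rad
x = r_b·(cos φ + φ·sin φ) = 81.902492·(0.93423560 + 0.36468655·0.35665647) = 87.169102
y = r_b·(sin φ − φ·cos φ) = 81.902492·(0.35665647 − 0.36468655·0.93423560) = 1.306616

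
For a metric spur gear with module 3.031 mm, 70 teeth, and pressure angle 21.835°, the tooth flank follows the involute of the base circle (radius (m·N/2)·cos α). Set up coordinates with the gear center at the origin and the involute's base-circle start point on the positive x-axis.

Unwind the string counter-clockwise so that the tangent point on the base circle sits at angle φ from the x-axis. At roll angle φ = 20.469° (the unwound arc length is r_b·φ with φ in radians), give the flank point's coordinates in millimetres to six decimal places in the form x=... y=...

x=104.559315 y=1.477647

pitch radius r_p = m·N/2 = 3.031·70/2 = 106.085000
base radius r_b = r_p·cos α = 106.085000·cos 21.835° = 98.474335
roll angle φ = 20.469° = 0.35725144 rad
x = r_b·(cos φ + φ·sin φ) = 98.474335·(0.93686153 + 0.35725144·0.34970054) = 104.559315
y = r_b·(sin φ − φ·cos φ) = 98.474335·(0.34970054 − 0.35725144·0.93686153) = 1.477647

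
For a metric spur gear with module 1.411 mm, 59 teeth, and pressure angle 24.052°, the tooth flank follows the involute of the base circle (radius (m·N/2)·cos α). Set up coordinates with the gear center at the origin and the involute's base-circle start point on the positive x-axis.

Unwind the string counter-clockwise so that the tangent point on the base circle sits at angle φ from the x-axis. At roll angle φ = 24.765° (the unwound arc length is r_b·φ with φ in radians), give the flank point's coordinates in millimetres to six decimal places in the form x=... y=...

x=41.396996 y=1.004139

pitch radius r_p = m·N/2 = 1.411·59/2 = 41.624500
base radius r_b = r_p·cos α = 41.624500·cos 24.052° = 38.010492
roll angle φ = 24.765° = 0.43223079 rad
x = r_b·(cos φ + φ·sin φ) = 38.010492·(0.90803354 + 0.43223079·0.41889747) = 41.396996
y = r_b·(sin φ − φ·cos φ) = 38.010492·(0.41889747 − 0.43223079·0.90803354) = 1.004139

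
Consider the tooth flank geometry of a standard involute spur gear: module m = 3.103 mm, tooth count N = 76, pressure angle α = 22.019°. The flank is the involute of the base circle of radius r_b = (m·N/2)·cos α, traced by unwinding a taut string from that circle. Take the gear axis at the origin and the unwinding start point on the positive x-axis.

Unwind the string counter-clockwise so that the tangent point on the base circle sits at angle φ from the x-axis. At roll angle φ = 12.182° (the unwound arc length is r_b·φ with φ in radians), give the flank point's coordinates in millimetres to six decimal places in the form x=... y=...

pitch radius r_p = m·N/2 = 3.103·76/2 = 117.914000
base radius r_b = r_p·cos α = 117.914000·cos 22.019° = 109.313303
roll angle φ = 12.182° = 0.21261601 rad
x = r_b·(cos φ + φ·sin φ) = 109.313303·(0.97748224 + 0.21261601·0.21101772) = 111.756235
y = r_b·(sin φ − φ·cos φ) = 109.313303·(0.21101772 − 0.21261601·0.97748224) = 0.348638

x=111.756235 y=0.348638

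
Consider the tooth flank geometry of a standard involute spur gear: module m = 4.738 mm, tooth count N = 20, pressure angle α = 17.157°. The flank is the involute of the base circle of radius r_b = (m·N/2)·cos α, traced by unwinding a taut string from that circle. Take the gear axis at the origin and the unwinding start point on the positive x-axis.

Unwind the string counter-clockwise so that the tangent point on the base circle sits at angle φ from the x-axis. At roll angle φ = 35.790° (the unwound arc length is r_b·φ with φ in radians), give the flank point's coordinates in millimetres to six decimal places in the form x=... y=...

x=53.260815 y=3.536554

pitch radius r_p = m·N/2 = 4.738·20/2 = 47.380000
base radius r_b = r_p·cos α = 47.380000·cos 17.157° = 45.271591
roll angle φ = 35.790° = 0.62465334 rad
x = r_b·(cos φ + φ·sin φ) = 45.271591·(0.81116590 + 0.62465334·0.58481611) = 53.260815
y = r_b·(sin φ − φ·cos φ) = 45.271591·(0.58481611 − 0.62465334·0.81116590) = 3.536554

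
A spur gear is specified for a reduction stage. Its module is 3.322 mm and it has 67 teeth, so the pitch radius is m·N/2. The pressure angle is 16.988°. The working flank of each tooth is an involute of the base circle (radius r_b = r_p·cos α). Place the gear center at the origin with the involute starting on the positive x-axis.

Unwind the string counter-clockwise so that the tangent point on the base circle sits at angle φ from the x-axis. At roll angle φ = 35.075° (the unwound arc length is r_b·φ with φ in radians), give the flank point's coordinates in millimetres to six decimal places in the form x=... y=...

pitch radius r_p = m·N/2 = 3.322·67/2 = 111.287000
base radius r_b = r_p·cos α = 111.287000·cos 16.988° = 106.431100
roll angle φ = 35.075° = 0.61217424 rad
x = r_b·(cos φ + φ·sin φ) = 106.431100·(0.81840053 + 0.61217424·0.57464821) = 124.544115
y = r_b·(sin φ − φ·cos φ) = 106.431100·(0.57464821 − 0.61217424·0.81840053) = 7.838064

x=124.544115 y=7.838064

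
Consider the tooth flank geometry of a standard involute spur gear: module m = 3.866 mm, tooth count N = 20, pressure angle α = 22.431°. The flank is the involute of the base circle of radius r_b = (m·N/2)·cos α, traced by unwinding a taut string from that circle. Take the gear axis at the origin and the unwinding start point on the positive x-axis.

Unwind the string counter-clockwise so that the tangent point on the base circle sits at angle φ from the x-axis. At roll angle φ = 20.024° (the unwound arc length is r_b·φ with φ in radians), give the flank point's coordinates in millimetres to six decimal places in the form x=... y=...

x=37.851114 y=0.502277

pitch radius r_p = m·N/2 = 3.866·20/2 = 38.660000
base radius r_b = r_p·cos α = 38.660000·cos 22.431° = 35.734974
roll angle φ = 20.024° = 0.34948473 rad
x = r_b·(cos φ + φ·sin φ) = 35.734974·(0.93954927 + 0.34948473·0.34241373) = 37.851114
y = r_b·(sin φ − φ·cos φ) = 35.734974·(0.34241373 − 0.34948473·0.93954927) = 0.502277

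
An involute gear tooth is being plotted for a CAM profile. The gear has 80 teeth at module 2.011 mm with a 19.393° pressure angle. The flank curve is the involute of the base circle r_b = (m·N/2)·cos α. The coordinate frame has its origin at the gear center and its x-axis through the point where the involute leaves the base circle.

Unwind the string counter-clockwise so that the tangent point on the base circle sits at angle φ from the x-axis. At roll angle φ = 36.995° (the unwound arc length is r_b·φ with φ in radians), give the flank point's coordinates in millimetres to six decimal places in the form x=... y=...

pitch radius r_p = m·N/2 = 2.011·80/2 = 80.440000
base radius r_b = r_p·cos α = 80.440000·cos 19.393° = 75.876094
roll angle φ = 36.995° = 0.64568456 rad
x = r_b·(cos φ + φ·sin φ) = 75.876094·(0.79868803 + 0.64568456·0.60174533) = 90.082049
y = r_b·(sin φ − φ·cos φ) = 75.876094·(0.60174533 − 0.64568456·0.79868803) = 6.528744

x=90.082049 y=6.528744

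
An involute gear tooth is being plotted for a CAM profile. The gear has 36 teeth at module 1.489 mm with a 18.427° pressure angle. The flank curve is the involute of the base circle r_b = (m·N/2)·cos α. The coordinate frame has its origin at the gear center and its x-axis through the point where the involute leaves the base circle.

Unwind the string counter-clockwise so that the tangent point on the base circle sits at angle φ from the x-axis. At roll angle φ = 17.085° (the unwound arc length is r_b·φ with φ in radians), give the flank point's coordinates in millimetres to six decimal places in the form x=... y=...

pitch radius r_p = m·N/2 = 1.489·36/2 = 26.802000
base radius r_b = r_p·cos α = 26.802000·cos 18.427° = 25.427785
roll angle φ = 17.085° = 0.29818950 rad
x = r_b·(cos φ + φ·sin φ) = 25.427785·(0.95586996 + 0.29818950·0.29379009) = 26.533260
y = r_b·(sin φ − φ·cos φ) = 25.427785·(0.29379009 − 0.29818950·0.95586996) = 0.222740

x=26.533260 y=0.222740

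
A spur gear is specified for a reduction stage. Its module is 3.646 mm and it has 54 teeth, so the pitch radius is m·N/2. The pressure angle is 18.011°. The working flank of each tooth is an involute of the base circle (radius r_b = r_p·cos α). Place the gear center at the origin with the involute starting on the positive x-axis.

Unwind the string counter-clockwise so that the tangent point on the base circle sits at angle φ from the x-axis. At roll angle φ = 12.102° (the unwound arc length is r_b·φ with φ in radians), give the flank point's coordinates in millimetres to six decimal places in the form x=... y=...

x=95.683157 y=0.292754

pitch radius r_p = m·N/2 = 3.646·54/2 = 98.442000
base radius r_b = r_p·cos α = 98.442000·cos 18.011° = 93.618064
roll angle φ = 12.102° = 0.21121975 rad
x = r_b·(cos φ + φ·sin φ) = 93.618064·(0.97777592 + 0.21121975·0.20965269) = 95.683157
y = r_b·(sin φ − φ·cos φ) = 93.618064·(0.20965269 − 0.21121975·0.97777592) = 0.292754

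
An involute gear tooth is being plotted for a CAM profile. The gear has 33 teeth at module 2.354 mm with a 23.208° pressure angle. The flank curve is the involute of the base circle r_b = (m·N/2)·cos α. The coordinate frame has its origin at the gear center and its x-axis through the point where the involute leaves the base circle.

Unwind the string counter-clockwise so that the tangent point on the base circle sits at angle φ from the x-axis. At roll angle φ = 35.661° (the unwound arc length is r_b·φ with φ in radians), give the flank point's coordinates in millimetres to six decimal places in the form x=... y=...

x=41.957056 y=2.759416

pitch radius r_p = m·N/2 = 2.354·33/2 = 38.841000
base radius r_b = r_p·cos α = 38.841000·cos 23.208° = 35.697999
roll angle φ = 35.661° = 0.62240186 rad
x = r_b·(cos φ + φ·sin φ) = 35.697999·(0.81248054 + 0.62240186·0.58298831) = 41.957056
y = r_b·(sin φ − φ·cos φ) = 35.697999·(0.58298831 − 0.62240186·0.81248054) = 2.759416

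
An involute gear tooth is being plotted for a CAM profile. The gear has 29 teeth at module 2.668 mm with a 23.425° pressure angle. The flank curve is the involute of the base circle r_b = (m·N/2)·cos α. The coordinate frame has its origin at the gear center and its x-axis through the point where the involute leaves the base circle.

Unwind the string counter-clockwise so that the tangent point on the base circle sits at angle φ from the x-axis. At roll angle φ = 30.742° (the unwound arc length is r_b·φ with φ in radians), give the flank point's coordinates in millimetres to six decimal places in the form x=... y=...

x=40.245248 y=1.775624

pitch radius r_p = m·N/2 = 2.668·29/2 = 38.686000
base radius r_b = r_p·cos α = 38.686000·cos 23.425° = 35.497548
roll angle φ = 30.742° = 0.53654912 rad
x = r_b·(cos φ + φ·sin φ) = 35.497548·(0.85947779 + 0.53654912·0.51117309) = 40.245248
y = r_b·(sin φ − φ·cos φ) = 35.497548·(0.51117309 − 0.53654912·0.85947779) = 1.775624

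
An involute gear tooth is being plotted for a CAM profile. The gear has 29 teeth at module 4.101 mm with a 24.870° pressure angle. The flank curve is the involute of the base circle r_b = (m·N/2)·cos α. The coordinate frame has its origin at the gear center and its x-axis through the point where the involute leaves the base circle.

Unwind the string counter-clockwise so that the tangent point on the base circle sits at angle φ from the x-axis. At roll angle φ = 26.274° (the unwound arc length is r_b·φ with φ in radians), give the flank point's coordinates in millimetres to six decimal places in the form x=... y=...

pitch radius r_p = m·N/2 = 4.101·29/2 = 59.464500
base radius r_b = r_p·cos α = 59.464500·cos 24.870° = 53.950021
roll angle φ = 26.274° = 0.45856781 rad
x = r_b·(cos φ + φ·sin φ) = 53.950021·(0.89668740 + 0.45856781·0.44266433) = 59.327705
y = r_b·(sin φ − φ·cos φ) = 53.950021·(0.44266433 − 0.45856781·0.89668740) = 1.697934

x=59.327705 y=1.697934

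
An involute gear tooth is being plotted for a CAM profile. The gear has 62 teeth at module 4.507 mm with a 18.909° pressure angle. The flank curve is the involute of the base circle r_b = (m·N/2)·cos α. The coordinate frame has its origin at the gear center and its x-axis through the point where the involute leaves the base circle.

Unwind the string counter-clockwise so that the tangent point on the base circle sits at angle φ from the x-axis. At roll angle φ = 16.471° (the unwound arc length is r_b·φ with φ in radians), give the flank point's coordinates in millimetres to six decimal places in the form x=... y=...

pitch radius r_p = m·N/2 = 4.507·62/2 = 139.717000
base radius r_b = r_p·cos α = 139.717000·cos 18.909° = 132.177098
roll angle φ = 16.471° = 0.28747318 rad
x = r_b·(cos φ + φ·sin φ) = 132.177098·(0.95896337 + 0.28747318·0.28353001) = 137.526389
y = r_b·(sin φ − φ·cos φ) = 132.177098·(0.28353001 − 0.28747318·0.95896337) = 1.038087

x=137.526389 y=1.038087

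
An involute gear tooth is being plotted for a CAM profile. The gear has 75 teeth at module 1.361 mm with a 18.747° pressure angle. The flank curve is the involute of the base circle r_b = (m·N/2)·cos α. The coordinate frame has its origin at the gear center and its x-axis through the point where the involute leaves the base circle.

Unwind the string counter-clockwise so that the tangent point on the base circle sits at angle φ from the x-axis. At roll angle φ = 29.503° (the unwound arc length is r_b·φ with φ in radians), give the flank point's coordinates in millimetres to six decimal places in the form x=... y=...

x=54.318561 y=2.141733

pitch radius r_p = m·N/2 = 1.361·75/2 = 51.037500
base radius r_b = r_p·cos α = 51.037500·cos 18.747° = 48.329805
roll angle φ = 29.503° = 0.51492449 rad
x = r_b·(cos φ + φ·sin φ) = 48.329805·(0.87032991 + 0.51492449·0.49246913) = 54.318561
y = r_b·(sin φ − φ·cos φ) = 48.329805·(0.49246913 − 0.51492449·0.87032991) = 2.141733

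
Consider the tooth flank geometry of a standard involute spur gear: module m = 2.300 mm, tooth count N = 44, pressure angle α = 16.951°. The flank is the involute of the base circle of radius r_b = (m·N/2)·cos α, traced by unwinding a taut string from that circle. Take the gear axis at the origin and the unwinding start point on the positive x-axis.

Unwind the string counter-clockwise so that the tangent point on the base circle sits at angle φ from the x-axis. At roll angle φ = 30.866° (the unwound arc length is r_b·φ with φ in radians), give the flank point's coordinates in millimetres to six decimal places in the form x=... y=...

x=54.923616 y=2.449941

pitch radius r_p = m·N/2 = 2.300·44/2 = 50.600000
base radius r_b = r_p·cos α = 50.600000·cos 16.951° = 48.401655
roll angle φ = 30.866° = 0.53871333 rad
x = r_b·(cos φ + φ·sin φ) = 48.401655·(0.85836950 + 0.53871333·0.51303198) = 54.923616
y = r_b·(sin φ − φ·cos φ) = 48.401655·(0.51303198 − 0.53871333·0.85836950) = 2.449941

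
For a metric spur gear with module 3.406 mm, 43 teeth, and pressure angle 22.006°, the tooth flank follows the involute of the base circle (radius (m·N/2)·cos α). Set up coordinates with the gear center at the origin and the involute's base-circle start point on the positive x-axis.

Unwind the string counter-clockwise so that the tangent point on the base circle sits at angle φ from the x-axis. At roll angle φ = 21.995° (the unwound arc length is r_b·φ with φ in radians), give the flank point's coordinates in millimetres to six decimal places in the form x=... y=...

pitch radius r_p = m·N/2 = 3.406·43/2 = 73.229000
base radius r_b = r_p·cos α = 73.229000·cos 22.006° = 67.893873
roll angle φ = 21.995° = 0.38388517 rad
x = r_b·(cos φ + φ·sin φ) = 67.893873·(0.92721654 + 0.38388517·0.37452568) = 72.713754
y = r_b·(sin φ − φ·cos φ) = 67.893873·(0.37452568 − 0.38388517·0.92721654) = 1.261536

x=72.713754 y=1.261536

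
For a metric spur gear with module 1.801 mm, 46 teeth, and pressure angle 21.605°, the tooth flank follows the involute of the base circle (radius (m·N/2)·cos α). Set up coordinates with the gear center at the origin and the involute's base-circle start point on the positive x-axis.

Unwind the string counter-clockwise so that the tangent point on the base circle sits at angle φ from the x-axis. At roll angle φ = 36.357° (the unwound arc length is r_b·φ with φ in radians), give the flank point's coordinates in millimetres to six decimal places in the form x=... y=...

x=45.503224 y=3.149860

pitch radius r_p = m·N/2 = 1.801·46/2 = 41.423000
base radius r_b = r_p·cos α = 41.423000·cos 21.605° = 38.512801
roll angle φ = 36.357° = 0.63454936 rad
x = r_b·(cos φ + φ·sin φ) = 38.512801·(0.80533893 + 0.63454936·0.59281465) = 45.503224
y = r_b·(sin φ − φ·cos φ) = 38.512801·(0.59281465 − 0.63454936·0.80533893) = 3.149860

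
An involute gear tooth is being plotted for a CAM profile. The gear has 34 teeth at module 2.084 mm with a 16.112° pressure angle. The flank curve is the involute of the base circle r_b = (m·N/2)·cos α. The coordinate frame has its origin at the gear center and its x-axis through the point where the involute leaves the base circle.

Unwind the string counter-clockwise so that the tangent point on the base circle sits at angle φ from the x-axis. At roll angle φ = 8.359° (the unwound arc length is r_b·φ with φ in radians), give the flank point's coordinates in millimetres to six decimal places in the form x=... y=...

x=34.396724 y=0.035155

pitch radius r_p = m·N/2 = 2.084·34/2 = 35.428000
base radius r_b = r_p·cos α = 35.428000·cos 16.112° = 34.036425
roll angle φ = 8.359° = 0.14589207 rad
x = r_b·(cos φ + φ·sin φ) = 34.036425·(0.98937661 + 0.14589207·0.14537508) = 34.396724
y = r_b·(sin φ − φ·cos φ) = 34.036425·(0.14537508 − 0.14589207·0.98937661) = 0.035155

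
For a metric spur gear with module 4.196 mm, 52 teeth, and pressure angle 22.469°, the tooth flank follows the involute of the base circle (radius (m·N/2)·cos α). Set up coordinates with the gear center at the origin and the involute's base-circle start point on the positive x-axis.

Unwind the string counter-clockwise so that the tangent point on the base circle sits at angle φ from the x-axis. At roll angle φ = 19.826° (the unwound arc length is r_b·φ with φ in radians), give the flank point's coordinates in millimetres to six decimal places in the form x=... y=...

x=106.670209 y=1.375715

pitch radius r_p = m·N/2 = 4.196·52/2 = 109.096000
base radius r_b = r_p·cos α = 109.096000·cos 22.469° = 100.814135
roll angle φ = 19.826° = 0.34602898 rad
x = r_b·(cos φ + φ·sin φ) = 100.814135·(0.94072696 + 0.34602898·0.33916484) = 106.670209
y = r_b·(sin φ − φ·cos φ) = 100.814135·(0.33916484 − 0.34602898·0.94072696) = 1.375715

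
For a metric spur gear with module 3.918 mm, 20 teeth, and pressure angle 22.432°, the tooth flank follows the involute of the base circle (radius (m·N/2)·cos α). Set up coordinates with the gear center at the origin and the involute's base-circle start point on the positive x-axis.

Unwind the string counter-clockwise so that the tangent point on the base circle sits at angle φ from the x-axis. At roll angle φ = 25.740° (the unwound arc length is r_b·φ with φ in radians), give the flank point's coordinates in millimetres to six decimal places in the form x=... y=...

x=39.687589 y=1.072603

pitch radius r_p = m·N/2 = 3.918·20/2 = 39.180000
base radius r_b = r_p·cos α = 39.180000·cos 22.432° = 36.215369
roll angle φ = 25.740° = 0.44924775 rad
x = r_b·(cos φ + φ·sin φ) = 36.215369·(0.90077405 + 0.44924775·0.43428805) = 39.687589
y = r_b·(sin φ − φ·cos φ) = 36.215369·(0.43428805 − 0.44924775·0.90077405) = 1.072603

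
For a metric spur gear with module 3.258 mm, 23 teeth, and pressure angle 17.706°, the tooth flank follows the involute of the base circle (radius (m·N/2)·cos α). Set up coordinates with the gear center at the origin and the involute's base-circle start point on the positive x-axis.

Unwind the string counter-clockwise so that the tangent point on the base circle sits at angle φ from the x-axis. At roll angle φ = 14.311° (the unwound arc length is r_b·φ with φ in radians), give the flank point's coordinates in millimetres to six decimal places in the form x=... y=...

x=36.788235 y=0.184239

pitch radius r_p = m·N/2 = 3.258·23/2 = 37.467000
base radius r_b = r_p·cos α = 37.467000·cos 17.706° = 35.692175
roll angle φ = 14.311° = 0.24977407 rad
x = r_b·(cos φ + φ·sin φ) = 35.692175·(0.96896829 + 0.24977407·0.24718505) = 36.788235
y = r_b·(sin φ − φ·cos φ) = 35.692175·(0.24718505 − 0.24977407·0.96896829) = 0.184239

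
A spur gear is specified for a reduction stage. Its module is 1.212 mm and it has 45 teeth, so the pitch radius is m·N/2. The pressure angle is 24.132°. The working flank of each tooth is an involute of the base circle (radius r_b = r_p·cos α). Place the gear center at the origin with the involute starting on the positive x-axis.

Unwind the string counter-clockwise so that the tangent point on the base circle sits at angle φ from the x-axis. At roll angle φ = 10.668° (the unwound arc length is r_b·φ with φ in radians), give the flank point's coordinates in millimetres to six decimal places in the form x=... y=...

x=25.314413 y=0.053361

pitch radius r_p = m·N/2 = 1.212·45/2 = 27.270000
base radius r_b = r_p·cos α = 27.270000·cos 24.132° = 24.886765
roll angle φ = 10.668° = 0.18619172 rad
x = r_b·(cos φ + φ·sin φ) = 24.886765·(0.98271634 + 0.18619172·0.18511779) = 25.314413
y = r_b·(sin φ − φ·cos φ) = 24.886765·(0.18511779 − 0.18619172·0.98271634) = 0.053361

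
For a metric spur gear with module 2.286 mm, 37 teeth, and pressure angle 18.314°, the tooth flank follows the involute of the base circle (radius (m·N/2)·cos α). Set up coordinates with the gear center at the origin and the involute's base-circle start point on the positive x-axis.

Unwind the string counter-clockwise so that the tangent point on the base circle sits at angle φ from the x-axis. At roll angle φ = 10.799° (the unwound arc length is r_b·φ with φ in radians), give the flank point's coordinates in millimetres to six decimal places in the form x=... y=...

x=40.855711 y=0.089288

pitch radius r_p = m·N/2 = 2.286·37/2 = 42.291000
base radius r_b = r_p·cos α = 42.291000·cos 18.314° = 40.148907
roll angle φ = 10.799° = 0.18847811 rad
x = r_b·(cos φ + φ·sin φ) = 40.148907·(0.98229052 + 0.18847811·0.18736417) = 40.855711
y = r_b·(sin φ − φ·cos φ) = 40.148907·(0.18736417 − 0.18847811·0.98229052) = 0.089288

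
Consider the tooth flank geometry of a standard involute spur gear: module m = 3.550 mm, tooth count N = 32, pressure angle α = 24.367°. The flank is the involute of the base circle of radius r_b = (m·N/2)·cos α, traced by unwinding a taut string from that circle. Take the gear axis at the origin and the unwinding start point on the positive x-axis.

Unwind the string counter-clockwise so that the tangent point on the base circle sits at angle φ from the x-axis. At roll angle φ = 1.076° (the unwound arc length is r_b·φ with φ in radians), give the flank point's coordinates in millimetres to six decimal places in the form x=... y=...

x=51.749461 y=0.000114

pitch radius r_p = m·N/2 = 3.550·32/2 = 56.800000
base radius r_b = r_p·cos α = 56.800000·cos 24.367° = 51.740338
roll angle φ = 1.076° = 0.01877974 rad
x = r_b·(cos φ + φ·sin φ) = 51.740338·(0.99982367 + 0.01877974·0.01877864) = 51.749461
y = r_b·(sin φ − φ·cos φ) = 51.740338·(0.01877864 − 0.01877974·0.99982367) = 0.000114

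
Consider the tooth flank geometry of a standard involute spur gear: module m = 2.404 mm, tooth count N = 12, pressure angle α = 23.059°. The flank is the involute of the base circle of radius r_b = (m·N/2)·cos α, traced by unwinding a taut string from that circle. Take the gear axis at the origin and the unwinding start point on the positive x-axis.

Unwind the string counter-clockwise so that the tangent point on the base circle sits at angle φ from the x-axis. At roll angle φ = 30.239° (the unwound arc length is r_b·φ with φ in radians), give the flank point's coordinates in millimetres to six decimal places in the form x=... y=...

pitch radius r_p = m·N/2 = 2.404·12/2 = 14.424000
base radius r_b = r_p·cos α = 14.424000·cos 23.059° = 13.271551
roll angle φ = 30.239° = 0.52777011 rad
x = r_b·(cos φ + φ·sin φ) = 13.271551·(0.86393221 + 0.52777011·0.50360812) = 14.993157
y = r_b·(sin φ − φ·cos φ) = 13.271551·(0.50360812 − 0.52777011·0.86393221) = 0.632396

x=14.993157 y=0.632396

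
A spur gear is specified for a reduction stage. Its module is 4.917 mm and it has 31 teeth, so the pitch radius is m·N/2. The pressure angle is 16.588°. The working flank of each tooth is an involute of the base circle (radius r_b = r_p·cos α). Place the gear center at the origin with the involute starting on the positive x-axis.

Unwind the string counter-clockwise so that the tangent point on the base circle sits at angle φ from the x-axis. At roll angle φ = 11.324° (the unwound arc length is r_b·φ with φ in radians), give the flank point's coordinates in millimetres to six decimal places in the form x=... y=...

pitch radius r_p = m·N/2 = 4.917·31/2 = 76.213500
base radius r_b = r_p·cos α = 76.213500·cos 16.588° = 73.041676
roll angle φ = 11.324° = 0.19764108 rad
x = r_b·(cos φ + φ·sin φ) = 73.041676·(0.98053249 + 0.19764108·0.19635689) = 74.454352
y = r_b·(sin φ − φ·cos φ) = 73.041676·(0.19635689 − 0.19764108·0.98053249) = 0.187234

x=74.454352 y=0.187234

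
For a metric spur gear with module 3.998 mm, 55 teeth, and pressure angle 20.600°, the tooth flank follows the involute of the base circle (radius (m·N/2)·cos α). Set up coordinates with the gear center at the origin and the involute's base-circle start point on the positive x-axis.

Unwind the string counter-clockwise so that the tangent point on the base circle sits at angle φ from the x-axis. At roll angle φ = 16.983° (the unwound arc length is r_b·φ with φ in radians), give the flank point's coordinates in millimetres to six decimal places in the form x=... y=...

pitch radius r_p = m·N/2 = 3.998·55/2 = 109.945000
base radius r_b = r_p·cos α = 109.945000·cos 20.600° = 102.915066
roll angle φ = 16.983° = 0.29640927 rad
x = r_b·(cos φ + φ·sin φ) = 102.915066·(0.95639146 + 0.29640927·0.29208795) = 107.337227
y = r_b·(sin φ − φ·cos φ) = 102.915066·(0.29208795 − 0.29640927·0.95639146) = 0.885549

x=107.337227 y=0.885549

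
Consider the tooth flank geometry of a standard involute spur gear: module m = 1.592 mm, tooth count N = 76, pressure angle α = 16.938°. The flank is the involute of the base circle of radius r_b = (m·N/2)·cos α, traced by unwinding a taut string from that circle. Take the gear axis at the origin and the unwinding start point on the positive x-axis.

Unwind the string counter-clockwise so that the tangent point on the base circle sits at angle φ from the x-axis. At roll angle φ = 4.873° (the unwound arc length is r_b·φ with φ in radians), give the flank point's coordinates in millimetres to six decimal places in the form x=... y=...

x=58.080647 y=0.011859

pitch radius r_p = m·N/2 = 1.592·76/2 = 60.496000
base radius r_b = r_p·cos α = 60.496000·cos 16.938° = 57.871718
roll angle φ = 4.873° = 0.08504989 rad
x = r_b·(cos φ + φ·sin φ) = 57.871718·(0.99638544 + 0.08504989·0.08494740) = 58.080647
y = r_b·(sin φ − φ·cos φ) = 57.871718·(0.08494740 − 0.08504989·0.99638544) = 0.011859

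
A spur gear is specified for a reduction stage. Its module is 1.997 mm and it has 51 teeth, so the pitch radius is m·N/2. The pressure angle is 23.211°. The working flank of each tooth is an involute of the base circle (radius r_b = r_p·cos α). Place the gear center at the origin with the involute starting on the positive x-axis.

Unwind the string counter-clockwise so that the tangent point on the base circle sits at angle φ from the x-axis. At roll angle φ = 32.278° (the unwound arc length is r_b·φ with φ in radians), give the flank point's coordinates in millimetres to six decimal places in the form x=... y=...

pitch radius r_p = m·N/2 = 1.997·51/2 = 50.923500
base radius r_b = r_p·cos α = 50.923500·cos 23.211° = 46.801736
roll angle φ = 32.278° = 0.56335738 rad
x = r_b·(cos φ + φ·sin φ) = 46.801736·(0.84546695 + 0.56335738·0.53402775) = 53.649552
y = r_b·(sin φ − φ·cos φ) = 46.801736·(0.53402775 − 0.56335738·0.84546695) = 2.701757

x=53.649552 y=2.701757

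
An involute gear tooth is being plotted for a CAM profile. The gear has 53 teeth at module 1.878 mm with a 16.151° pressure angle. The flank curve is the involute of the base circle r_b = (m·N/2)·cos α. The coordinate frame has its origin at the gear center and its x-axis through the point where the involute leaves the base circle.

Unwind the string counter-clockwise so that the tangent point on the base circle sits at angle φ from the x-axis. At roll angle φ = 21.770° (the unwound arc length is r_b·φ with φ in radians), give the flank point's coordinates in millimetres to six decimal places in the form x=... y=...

pitch radius r_p = m·N/2 = 1.878·53/2 = 49.767000
base radius r_b = r_p·cos α = 49.767000·cos 16.151° = 47.802793
roll angle φ = 21.770° = 0.37995818 rad
x = r_b·(cos φ + φ·sin φ) = 47.802793·(0.92868015 + 0.37995818·0.37088163) = 51.129851
y = r_b·(sin φ − φ·cos φ) = 47.802793·(0.37088163 − 0.37995818·0.92868015) = 0.861503

x=51.129851 y=0.861503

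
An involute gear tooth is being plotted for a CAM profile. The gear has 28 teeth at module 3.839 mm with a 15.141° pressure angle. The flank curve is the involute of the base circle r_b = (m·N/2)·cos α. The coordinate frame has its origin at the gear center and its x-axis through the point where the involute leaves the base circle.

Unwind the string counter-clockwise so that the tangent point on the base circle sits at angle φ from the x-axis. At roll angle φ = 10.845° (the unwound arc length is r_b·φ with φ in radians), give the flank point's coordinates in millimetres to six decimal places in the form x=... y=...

pitch radius r_p = m·N/2 = 3.839·28/2 = 53.746000
base radius r_b = r_p·cos α = 53.746000·cos 15.141° = 51.880260
roll angle φ = 10.845° = 0.18928096 rad
x = r_b·(cos φ + φ·sin φ) = 51.880260·(0.98213978 + 0.18928096·0.18815274) = 52.801316
y = r_b·(sin φ − φ·cos φ) = 51.880260·(0.18815274 − 0.18928096·0.98213978) = 0.116854

x=52.801316 y=0.116854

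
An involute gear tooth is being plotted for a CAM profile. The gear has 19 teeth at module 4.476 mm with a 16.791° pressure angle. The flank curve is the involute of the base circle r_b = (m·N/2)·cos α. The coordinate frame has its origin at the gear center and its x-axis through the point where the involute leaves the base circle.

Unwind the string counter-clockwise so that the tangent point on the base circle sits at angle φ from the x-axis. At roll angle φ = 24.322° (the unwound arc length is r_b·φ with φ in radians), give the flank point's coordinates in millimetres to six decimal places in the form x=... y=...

pitch radius r_p = m·N/2 = 4.476·19/2 = 42.522000
base radius r_b = r_p·cos α = 42.522000·cos 16.791° = 40.709070
roll angle φ = 24.322° = 0.42449898 rad
x = r_b·(cos φ + φ·sin φ) = 40.709070·(0.91124520 + 0.42449898·0.41186428) = 44.213354
y = r_b·(sin φ − φ·cos φ) = 40.709070·(0.41186428 − 0.42449898·0.91124520) = 1.019421

x=44.213354 y=1.019421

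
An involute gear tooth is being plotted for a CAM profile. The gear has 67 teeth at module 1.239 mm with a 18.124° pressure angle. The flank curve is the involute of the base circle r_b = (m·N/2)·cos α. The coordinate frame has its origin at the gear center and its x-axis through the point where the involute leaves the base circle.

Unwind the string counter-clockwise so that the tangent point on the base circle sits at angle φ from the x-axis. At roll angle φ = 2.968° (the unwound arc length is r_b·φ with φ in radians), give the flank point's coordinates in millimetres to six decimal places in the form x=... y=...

x=39.500067 y=0.001827

pitch radius r_p = m·N/2 = 1.239·67/2 = 41.506500
base radius r_b = r_p·cos α = 41.506500·cos 18.124° = 39.447176
roll angle φ = 2.968° = 0.05180137 rad
x = r_b·(cos φ + φ·sin φ) = 39.447176·(0.99865861 + 0.05180137·0.05177821) = 39.500067
y = r_b·(sin φ − φ·cos φ) = 39.447176·(0.05177821 − 0.05180137·0.99865861) = 0.001827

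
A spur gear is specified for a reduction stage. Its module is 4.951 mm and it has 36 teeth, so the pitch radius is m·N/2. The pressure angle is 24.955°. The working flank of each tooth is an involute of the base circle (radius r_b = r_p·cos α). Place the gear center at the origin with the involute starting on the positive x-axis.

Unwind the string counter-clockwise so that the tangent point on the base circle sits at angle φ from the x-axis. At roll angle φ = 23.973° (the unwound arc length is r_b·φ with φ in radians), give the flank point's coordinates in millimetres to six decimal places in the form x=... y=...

x=87.563800 y=1.938456

pitch radius r_p = m·N/2 = 4.951·36/2 = 89.118000
base radius r_b = r_p·cos α = 89.118000·cos 24.955° = 80.797893
roll angle φ = 23.973° = 0.41840778 rad
x = r_b·(cos φ + φ·sin φ) = 80.797893·(0.91373703 + 0.41840778·0.40630610) = 87.563800
y = r_b·(sin φ − φ·cos φ) = 80.797893·(0.40630610 − 0.41840778·0.91373703) = 1.938456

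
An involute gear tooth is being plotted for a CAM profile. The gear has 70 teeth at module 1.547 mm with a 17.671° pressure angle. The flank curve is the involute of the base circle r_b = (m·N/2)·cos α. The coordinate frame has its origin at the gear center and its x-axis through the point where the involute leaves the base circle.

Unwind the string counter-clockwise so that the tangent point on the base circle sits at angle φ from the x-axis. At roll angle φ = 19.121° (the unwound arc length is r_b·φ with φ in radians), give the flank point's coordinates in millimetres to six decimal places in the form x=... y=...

x=54.383536 y=0.632070

pitch radius r_p = m·N/2 = 1.547·70/2 = 54.145000
base radius r_b = r_p·cos α = 54.145000·cos 17.671° = 51.590181
roll angle φ = 19.121° = 0.33372441 rad
x = r_b·(cos φ + φ·sin φ) = 51.590181·(0.94482892 + 0.33372441·0.32756422) = 54.383536
y = r_b·(sin φ − φ·cos φ) = 51.590181·(0.32756422 − 0.33372441·0.94482892) = 0.632070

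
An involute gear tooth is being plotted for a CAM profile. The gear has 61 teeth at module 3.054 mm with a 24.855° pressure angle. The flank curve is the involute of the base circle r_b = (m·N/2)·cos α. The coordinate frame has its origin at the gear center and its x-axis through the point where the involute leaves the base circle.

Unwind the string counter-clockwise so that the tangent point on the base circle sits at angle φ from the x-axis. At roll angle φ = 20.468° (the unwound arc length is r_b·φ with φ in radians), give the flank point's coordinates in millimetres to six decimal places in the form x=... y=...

x=89.741369 y=1.268061

pitch radius r_p = m·N/2 = 3.054·61/2 = 93.147000
base radius r_b = r_p·cos α = 93.147000·cos 24.855° = 84.519205
roll angle φ = 20.468° = 0.35723399 rad
x = r_b·(cos φ + φ·sin φ) = 84.519205·(0.93686764 + 0.35723399·0.34968419) = 89.741369
y = r_b·(sin φ − φ·cos φ) = 84.519205·(0.34968419 − 0.35723399·0.93686764) = 1.268061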